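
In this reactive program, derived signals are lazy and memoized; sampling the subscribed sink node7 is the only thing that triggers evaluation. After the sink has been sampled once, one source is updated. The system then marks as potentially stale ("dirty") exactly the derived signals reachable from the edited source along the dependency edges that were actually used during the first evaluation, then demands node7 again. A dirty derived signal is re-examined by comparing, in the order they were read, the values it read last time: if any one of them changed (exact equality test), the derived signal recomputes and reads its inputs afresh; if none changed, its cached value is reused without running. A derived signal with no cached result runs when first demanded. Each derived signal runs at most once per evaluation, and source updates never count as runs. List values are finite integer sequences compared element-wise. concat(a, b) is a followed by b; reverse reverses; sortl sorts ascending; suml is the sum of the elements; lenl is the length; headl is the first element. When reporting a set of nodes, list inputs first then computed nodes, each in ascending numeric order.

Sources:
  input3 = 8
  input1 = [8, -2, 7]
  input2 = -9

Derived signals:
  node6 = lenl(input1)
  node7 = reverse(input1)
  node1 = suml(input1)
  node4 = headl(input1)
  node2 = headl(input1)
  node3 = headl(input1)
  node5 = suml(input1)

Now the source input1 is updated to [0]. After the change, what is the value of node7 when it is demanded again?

First demand of the output computes:
  node7 = reverse([8, -2, 7]) = [7, -2, 8]

After the edit, cleaning proceeds:
  node7: a read changed (input1 [8, -2, 7]->[0]) — executes, giving [0].

Demanding node7 again yields [0].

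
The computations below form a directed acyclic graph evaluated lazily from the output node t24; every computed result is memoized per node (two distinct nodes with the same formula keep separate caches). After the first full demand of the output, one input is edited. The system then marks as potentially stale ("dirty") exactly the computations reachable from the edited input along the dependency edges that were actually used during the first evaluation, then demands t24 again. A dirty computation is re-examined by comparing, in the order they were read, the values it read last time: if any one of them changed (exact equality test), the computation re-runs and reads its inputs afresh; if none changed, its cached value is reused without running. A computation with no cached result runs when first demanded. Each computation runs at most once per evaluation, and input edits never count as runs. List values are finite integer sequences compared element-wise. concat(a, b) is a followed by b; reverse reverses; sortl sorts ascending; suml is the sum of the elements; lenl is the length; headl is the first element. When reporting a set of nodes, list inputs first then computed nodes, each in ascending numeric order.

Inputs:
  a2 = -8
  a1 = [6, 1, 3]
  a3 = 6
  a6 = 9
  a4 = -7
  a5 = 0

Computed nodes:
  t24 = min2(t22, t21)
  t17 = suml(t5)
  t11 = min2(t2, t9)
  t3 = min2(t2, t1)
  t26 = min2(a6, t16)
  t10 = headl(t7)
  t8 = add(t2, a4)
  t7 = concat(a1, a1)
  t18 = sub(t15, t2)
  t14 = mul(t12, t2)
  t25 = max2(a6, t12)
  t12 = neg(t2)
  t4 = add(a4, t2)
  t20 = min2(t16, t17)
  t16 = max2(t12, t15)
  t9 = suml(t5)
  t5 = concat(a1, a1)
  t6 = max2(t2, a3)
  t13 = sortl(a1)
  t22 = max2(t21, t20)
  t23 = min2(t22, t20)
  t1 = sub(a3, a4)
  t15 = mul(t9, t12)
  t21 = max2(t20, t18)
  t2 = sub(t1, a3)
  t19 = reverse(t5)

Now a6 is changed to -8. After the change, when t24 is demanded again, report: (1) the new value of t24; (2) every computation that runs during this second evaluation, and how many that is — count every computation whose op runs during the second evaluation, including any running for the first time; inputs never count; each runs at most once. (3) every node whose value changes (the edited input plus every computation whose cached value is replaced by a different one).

First demand of the output computes:
  t1 = sub(6, -7) = 13
  t2 = sub(13, 6) = 7
  t5 = concat([6, 1, 3], [6, 1, 3]) = [6, 1, 3, 6, 1, 3]
  t9 = suml([6, 1, 3, 6, 1, 3]) = 20
  t12 = neg(7) = -7
  t15 = mul(20, -7) = -140
  t16 = max2(-7, -140) = -7
  t17 = suml([6, 1, 3, 6, 1, 3]) = 20
  t18 = sub(-140, 7) = -147
  t20 = min2(-7, 20) = -7
  t21 = max2(-7, -147) = -7
  t22 = max2(-7, -7) = -7
  t24 = min2(-7, -7) = -7

After the edit, cleaning proceeds:
  a6 only reaches undemanded nodes; the second demand re-runs nothing.

Note the shortcut — a6 feeds only undemanded nodes, so no recomputation happens.

Demanding t24 again yields -7.
0 computations run: none.
The nodes whose values change: a6.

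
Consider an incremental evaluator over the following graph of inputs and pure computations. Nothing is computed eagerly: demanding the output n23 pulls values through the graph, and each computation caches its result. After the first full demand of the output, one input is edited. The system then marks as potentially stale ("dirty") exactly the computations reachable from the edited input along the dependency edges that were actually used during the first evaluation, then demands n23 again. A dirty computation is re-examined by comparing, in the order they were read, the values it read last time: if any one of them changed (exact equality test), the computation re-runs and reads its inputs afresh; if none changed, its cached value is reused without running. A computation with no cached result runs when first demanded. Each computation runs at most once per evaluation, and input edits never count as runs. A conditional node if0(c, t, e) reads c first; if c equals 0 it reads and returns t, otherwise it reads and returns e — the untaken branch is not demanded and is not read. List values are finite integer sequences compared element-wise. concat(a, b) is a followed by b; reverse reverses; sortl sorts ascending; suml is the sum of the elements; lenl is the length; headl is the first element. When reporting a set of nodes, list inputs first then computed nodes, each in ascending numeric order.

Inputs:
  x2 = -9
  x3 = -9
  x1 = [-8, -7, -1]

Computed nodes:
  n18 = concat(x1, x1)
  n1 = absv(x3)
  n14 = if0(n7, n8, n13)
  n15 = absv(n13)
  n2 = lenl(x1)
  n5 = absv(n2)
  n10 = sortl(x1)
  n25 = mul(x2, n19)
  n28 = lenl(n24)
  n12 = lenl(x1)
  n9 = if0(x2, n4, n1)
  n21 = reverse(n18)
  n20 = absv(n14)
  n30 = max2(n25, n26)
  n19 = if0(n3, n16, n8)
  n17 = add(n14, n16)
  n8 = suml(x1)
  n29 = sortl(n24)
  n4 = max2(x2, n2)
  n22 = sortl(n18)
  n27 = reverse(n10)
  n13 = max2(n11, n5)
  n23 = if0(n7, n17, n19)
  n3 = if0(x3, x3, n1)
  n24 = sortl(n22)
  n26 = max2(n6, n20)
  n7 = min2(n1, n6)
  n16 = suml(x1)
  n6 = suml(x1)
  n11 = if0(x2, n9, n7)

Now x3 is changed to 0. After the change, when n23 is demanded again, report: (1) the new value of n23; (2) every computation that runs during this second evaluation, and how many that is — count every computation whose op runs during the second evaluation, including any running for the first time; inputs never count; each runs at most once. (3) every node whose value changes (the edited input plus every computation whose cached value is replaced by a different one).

Initial pass — values computed on the first demand:
  n1 = absv(-9) = 9
  n3 = if0(x3=-9 -> else branch n1) = 9
  n6 = suml([-8, -7, -1]) = -16
  n7 = min2(9, -16) = -16
  n8 = suml([-8, -7, -1]) = -16
  n19 = if0(n3=9 -> else branch n8) = -16
  n23 = if0(n7=-16 -> else branch n19) = -16

Second demand — change propagation:
  n1: re-runs because x3 -9->0; new result 0.
  n3: re-runs because x3 -9->0; n1 9->0; new result 0.
  n7: re-runs because n1 9->0; new result -16 (unchanged).
  n16: newly demanded (no cache) — executes and yields -16.
  n19: re-runs because n3 9->0; new result -16 (unchanged).
  n23: re-examined; everything it read last time is the same (n7 unchanged, n19 unchanged) — cache -16 kept, no run.

The important point: the flipped condition pulls in fresh nodes; n16 runs for the first time.

n23 now evaluates to -16.
Run set: n1, n3, n7, n16, n19 (5 run).
Changed values: x3, n1, n3.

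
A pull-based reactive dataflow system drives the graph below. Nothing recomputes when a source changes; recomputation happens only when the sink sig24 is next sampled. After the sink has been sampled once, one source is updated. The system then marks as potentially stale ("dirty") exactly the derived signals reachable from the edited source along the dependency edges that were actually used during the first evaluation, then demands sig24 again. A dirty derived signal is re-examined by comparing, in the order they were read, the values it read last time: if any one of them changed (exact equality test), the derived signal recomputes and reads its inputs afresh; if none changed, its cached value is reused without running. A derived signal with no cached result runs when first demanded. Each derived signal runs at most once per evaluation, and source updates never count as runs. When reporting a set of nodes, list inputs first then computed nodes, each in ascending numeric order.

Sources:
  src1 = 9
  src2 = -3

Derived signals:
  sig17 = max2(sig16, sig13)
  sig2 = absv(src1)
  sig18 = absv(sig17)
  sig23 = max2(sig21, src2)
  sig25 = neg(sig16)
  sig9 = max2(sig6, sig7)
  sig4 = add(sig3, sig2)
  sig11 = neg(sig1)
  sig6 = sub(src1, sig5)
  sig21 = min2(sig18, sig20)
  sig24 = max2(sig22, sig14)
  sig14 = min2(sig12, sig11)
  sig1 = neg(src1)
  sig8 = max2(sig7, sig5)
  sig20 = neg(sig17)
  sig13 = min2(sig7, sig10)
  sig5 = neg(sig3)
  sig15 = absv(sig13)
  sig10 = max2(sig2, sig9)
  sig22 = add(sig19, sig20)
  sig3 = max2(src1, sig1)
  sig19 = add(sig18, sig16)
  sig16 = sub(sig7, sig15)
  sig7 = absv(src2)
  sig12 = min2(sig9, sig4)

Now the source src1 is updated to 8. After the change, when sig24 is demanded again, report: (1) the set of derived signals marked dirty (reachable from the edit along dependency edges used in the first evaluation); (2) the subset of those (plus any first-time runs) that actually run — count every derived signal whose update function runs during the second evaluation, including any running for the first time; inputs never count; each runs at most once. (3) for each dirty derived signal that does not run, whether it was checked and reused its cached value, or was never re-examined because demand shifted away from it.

First evaluation (everything demanded from the output):
  sig1 = neg(9) = -9
  sig2 = absv(9) = 9
  sig3 = max2(9, -9) = 9
  sig4 = add(9, 9) = 18
  sig5 = neg(9) = -9
  sig6 = sub(9, -9) = 18
  sig7 = absv(-3) = 3
  sig9 = max2(18, 3) = 18
  sig10 = max2(9, 18) = 18
  sig11 = neg(-9) = 9
  sig12 = min2(18, 18) = 18
  sig13 = min2(3, 18) = 3
  sig14 = min2(18, 9) = 9
  sig15 = absv(3) = 3
  sig16 = sub(3, 3) = 0
  sig17 = max2(0, 3) = 3
  sig18 = absv(3) = 3
  sig19 = add(3, 0) = 3
  sig20 = neg(3) = -3
  sig22 = add(3, -3) = 0
  sig24 = max2(0, 9) = 9

Propagation after the edit:
  sig1: runs — src1 9->8; result -8.
  sig2: runs — src1 9->8; result 8.
  sig3: runs — src1 9->8; sig1 -9->-8; result 8.
  sig4: runs — sig3 9->8; sig2 9->8; result 16.
  sig5: runs — sig3 9->8; result -8.
  sig6: runs — src1 9->8; sig5 -9->-8; result 16.
  sig9: runs — sig6 18->16; result 16.
  sig10: runs — sig2 9->8; sig9 18->16; result 16.
  sig11: runs — sig1 -9->-8; result 8.
  sig12: runs — sig9 18->16; sig4 18->16; result 16.
  sig13: runs — sig10 18->16; result 3 (same value as before).
  sig14: runs — sig12 18->16; sig11 9->8; result 8.
  sig15: checked — values it read are unchanged (sig13 unchanged); reused cached 3 without running.
  sig16: checked — values it read are unchanged (sig7 unchanged, sig15 unchanged); reused cached 0 without running.
  sig17: checked — values it read are unchanged (sig16 unchanged, sig13 unchanged); reused cached 3 without running.
  sig18: checked — values it read are unchanged (sig17 unchanged); reused cached 3 without running.
  sig19: checked — values it read are unchanged (sig18 unchanged, sig16 unchanged); reused cached 3 without running.
  sig20: checked — values it read are unchanged (sig17 unchanged); reused cached -3 without running.
  sig22: checked — values it read are unchanged (sig19 unchanged, sig20 unchanged); reused cached 0 without running.
  sig24: runs — sig14 9->8; result 8.

Key observation: the cutoff stops propagation at sig15 — its inputs' values are unchanged, so it reuses its cache.

Marked dirty: sig1, sig2, sig3, sig4, sig5, sig6, sig9, sig10, sig11, sig12, sig13, sig14, sig15, sig16, sig17, sig18, sig19, sig20, sig22, sig24.
Derived signals that run: sig1, sig2, sig3, sig4, sig5, sig6, sig9, sig10, sig11, sig12, sig13, sig14, sig24 — 13 in total.
Checked but reused from cache: sig15, sig16, sig17, sig18, sig19, sig20, sig22.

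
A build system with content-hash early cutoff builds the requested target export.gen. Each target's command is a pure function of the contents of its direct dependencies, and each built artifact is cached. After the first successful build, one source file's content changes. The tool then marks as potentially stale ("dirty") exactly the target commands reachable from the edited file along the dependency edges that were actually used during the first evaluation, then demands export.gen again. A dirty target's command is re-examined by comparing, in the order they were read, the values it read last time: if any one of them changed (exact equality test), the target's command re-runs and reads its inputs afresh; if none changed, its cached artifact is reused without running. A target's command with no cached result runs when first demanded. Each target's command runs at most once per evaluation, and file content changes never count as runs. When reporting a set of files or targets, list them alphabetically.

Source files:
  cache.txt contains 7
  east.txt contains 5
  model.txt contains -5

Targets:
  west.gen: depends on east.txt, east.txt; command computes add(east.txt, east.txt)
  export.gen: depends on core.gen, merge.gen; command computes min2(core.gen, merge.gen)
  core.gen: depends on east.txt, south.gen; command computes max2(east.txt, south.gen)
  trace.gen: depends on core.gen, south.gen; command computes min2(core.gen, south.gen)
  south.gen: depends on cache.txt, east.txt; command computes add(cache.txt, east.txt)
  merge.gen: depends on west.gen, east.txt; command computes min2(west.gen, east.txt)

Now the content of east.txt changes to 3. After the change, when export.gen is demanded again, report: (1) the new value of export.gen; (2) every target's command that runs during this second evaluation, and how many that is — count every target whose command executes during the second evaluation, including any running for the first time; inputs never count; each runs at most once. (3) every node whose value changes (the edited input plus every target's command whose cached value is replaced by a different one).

New value of export.gen: 3.
Target commands that run: core.gen, export.gen, merge.gen, south.gen, west.gen — 5 in total.
Values that change: core.gen, east.txt, export.gen, merge.gen, south.gen, west.gen.

First evaluation (everything demanded from the output):
  south.gen = add(7, 5) = 12
  core.gen = max2(5, 12) = 12
  west.gen = add(5, 5) = 10
  merge.gen = min2(10, 5) = 5
  export.gen = min2(12, 5) = 5

Propagation after the edit:
  south.gen: runs — east.txt 5->3; result 10.
  core.gen: runs — east.txt 5->3; south.gen 12->10; result 10.
  west.gen: runs — east.txt 5->3; east.txt 5->3; result 6.
  merge.gen: runs — west.gen 10->6; east.txt 5->3; result 3.
  export.gen: runs — core.gen 12->10; merge.gen 5->3; result 3.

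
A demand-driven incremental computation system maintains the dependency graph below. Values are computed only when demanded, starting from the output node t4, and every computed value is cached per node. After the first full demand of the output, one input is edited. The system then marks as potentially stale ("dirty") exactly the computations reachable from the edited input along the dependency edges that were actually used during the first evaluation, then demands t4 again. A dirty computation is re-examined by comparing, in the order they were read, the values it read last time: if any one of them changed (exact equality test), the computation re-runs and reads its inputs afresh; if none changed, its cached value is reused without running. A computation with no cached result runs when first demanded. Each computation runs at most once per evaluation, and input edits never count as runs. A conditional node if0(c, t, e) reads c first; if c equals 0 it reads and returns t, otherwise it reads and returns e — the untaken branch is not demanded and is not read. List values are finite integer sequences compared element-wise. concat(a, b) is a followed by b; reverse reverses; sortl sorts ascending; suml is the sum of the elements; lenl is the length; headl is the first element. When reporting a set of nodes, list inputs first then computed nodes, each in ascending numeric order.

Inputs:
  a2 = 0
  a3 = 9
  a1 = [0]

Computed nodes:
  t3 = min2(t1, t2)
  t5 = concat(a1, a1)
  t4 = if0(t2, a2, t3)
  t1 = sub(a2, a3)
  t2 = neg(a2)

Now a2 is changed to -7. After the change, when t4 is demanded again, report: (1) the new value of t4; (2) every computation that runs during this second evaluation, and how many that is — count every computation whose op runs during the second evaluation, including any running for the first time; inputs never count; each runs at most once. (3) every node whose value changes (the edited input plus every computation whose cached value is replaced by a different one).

New value of t4: -16.
Computations that run: t1, t2, t3, t4 — 4 in total.
Values that change: a2, t2, t4.
Key observation: a condition flipped, so demand reaches new nodes — t1, t3 run for the first time.

First evaluation (everything demanded from the output):
  t2 = neg(0) = 0
  t4 = if0(t2=0 -> then branch a2) = 0

Propagation after the edit:
  t1: demanded for the first time — runs, produces -16.
  t2: runs — a2 0->-7; result 7.
  t3: demanded for the first time — runs, produces -16.
  t4: runs — t2 0->7; a2 0->-7; result -16.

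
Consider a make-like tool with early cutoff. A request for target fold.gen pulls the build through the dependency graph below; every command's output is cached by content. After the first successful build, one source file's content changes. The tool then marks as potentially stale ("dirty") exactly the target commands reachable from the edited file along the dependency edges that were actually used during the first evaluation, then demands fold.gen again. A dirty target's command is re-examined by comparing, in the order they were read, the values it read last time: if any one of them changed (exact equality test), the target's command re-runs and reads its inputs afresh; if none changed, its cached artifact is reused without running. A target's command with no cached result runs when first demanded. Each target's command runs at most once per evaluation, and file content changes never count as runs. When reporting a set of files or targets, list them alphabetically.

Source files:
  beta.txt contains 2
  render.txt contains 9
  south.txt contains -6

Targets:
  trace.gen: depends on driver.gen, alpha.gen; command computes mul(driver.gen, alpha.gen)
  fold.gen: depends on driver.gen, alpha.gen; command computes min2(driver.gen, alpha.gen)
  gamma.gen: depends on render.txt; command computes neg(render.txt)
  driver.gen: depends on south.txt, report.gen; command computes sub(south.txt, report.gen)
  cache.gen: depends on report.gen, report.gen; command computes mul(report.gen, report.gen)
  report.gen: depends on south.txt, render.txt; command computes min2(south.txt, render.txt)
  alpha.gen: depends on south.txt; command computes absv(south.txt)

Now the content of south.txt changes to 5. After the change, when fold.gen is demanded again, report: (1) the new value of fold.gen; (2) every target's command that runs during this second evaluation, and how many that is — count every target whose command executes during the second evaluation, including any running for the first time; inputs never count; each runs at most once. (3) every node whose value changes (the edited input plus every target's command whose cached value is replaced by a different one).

Demanding fold.gen again yields 0.
4 target commands run: alpha.gen, driver.gen, fold.gen, report.gen.
The nodes whose values change: alpha.gen, report.gen, south.txt.

First demand of the output computes:
  alpha.gen = absv(-6) = 6
  report.gen = min2(-6, 9) = -6
  driver.gen = sub(-6, -6) = 0
  fold.gen = min2(0, 6) = 0

After the edit, cleaning proceeds:
  alpha.gen: a read changed (south.txt -6->5) — executes, giving 5.
  report.gen: a read changed (south.txt -6->5) — executes, giving 5.
  driver.gen: a read changed (south.txt -6->5; report.gen -6->5) — executes, giving 0 — identical to its old value.
  fold.gen: a read changed (alpha.gen 6->5) — executes, giving 0 — identical to its old value.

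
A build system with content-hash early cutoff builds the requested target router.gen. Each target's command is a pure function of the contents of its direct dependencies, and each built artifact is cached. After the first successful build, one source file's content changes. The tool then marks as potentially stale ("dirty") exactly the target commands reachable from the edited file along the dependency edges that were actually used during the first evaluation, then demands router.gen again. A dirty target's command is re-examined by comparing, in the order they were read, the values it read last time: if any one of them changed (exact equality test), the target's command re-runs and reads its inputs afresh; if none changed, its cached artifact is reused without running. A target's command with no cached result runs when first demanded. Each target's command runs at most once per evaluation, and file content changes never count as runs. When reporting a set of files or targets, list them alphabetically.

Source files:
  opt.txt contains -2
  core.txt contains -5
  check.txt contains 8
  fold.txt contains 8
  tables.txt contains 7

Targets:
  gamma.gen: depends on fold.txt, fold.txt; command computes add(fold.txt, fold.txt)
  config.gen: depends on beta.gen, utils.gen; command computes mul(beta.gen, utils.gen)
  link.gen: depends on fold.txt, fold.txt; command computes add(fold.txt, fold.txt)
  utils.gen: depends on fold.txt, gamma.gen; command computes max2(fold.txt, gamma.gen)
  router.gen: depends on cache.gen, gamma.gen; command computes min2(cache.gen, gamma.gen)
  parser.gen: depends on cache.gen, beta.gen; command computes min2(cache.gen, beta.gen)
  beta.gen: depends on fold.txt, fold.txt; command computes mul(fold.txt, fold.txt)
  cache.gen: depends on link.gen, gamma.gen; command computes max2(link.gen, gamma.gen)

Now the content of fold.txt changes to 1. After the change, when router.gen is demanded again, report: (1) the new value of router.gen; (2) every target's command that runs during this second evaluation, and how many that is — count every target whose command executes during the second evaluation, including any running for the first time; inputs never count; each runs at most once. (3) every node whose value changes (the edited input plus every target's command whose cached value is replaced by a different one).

New value of router.gen: 2.
Target commands that run: cache.gen, gamma.gen, link.gen, router.gen — 4 in total.
Values that change: cache.gen, fold.txt, gamma.gen, link.gen, router.gen.

First evaluation (everything demanded from the output):
  gamma.gen = add(8, 8) = 16
  link.gen = add(8, 8) = 16
  cache.gen = max2(16, 16) = 16
  router.gen = min2(16, 16) = 16

Propagation after the edit:
  gamma.gen: runs — fold.txt 8->1; fold.txt 8->1; result 2.
  link.gen: runs — fold.txt 8->1; fold.txt 8->1; result 2.
  cache.gen: runs — link.gen 16->2; gamma.gen 16->2; result 2.
  router.gen: runs — cache.gen 16->2; gamma.gen 16->2; result 2.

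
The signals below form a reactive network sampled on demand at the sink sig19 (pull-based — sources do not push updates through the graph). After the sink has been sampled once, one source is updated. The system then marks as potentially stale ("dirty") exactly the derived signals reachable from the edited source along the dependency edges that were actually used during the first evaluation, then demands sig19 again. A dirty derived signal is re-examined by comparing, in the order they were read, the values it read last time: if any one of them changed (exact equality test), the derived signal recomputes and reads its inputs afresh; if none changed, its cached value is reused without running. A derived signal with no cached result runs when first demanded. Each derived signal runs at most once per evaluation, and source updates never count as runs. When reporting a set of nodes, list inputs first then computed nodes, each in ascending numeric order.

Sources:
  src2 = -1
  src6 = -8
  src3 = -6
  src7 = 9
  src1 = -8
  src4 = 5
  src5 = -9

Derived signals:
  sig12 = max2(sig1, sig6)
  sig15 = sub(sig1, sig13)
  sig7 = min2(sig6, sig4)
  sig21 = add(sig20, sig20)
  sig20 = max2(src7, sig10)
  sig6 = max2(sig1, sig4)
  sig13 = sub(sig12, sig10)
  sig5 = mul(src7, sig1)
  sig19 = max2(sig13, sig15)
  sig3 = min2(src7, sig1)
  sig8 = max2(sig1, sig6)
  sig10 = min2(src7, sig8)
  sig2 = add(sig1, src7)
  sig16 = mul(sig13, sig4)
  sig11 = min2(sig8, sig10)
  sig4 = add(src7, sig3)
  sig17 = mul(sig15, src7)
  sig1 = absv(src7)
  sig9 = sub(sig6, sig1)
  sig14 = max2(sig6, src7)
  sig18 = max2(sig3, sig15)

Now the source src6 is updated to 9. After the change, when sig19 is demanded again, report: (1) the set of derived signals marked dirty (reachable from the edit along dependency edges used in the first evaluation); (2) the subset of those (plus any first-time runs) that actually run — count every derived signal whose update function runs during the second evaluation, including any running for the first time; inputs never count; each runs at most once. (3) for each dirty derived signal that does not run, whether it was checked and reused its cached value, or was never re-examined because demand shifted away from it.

Initial pass — values computed on the first demand:
  sig1 = absv(9) = 9
  sig3 = min2(9, 9) = 9
  sig4 = add(9, 9) = 18
  sig6 = max2(9, 18) = 18
  sig8 = max2(9, 18) = 18
  sig10 = min2(9, 18) = 9
  sig12 = max2(9, 18) = 18
  sig13 = sub(18, 9) = 9
  sig15 = sub(9, 9) = 0
  sig19 = max2(9, 0) = 9

Second demand — change propagation:
  no demanded computation ever read src6, so the edit dirties nothing and nothing runs.

The important point: nothing the output needs ever reads src6, so the edit is invisible to it.

Dirty set: none.
Run set: none (0 run).
All dirty derived signals ended up running.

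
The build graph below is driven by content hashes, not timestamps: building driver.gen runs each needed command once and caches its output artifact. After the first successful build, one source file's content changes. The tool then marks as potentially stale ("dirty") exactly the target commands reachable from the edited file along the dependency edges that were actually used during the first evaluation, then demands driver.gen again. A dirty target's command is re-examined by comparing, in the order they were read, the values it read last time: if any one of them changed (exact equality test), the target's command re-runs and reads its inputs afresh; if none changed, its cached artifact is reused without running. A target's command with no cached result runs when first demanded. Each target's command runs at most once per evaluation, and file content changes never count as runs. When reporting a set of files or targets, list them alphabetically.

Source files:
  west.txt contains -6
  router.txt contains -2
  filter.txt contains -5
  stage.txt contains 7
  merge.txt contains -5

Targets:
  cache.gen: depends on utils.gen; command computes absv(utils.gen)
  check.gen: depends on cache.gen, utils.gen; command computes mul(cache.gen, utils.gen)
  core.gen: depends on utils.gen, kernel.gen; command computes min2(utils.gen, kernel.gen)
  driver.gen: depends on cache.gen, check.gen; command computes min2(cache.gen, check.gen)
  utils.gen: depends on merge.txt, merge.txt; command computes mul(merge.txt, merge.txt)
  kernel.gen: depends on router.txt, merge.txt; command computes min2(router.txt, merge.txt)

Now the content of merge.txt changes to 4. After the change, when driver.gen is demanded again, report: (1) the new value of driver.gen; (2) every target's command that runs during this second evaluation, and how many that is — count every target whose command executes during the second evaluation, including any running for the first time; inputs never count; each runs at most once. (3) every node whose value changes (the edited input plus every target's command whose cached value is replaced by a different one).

driver.gen now evaluates to 16.
Run set: cache.gen, check.gen, driver.gen, utils.gen (4 run).
Changed values: cache.gen, check.gen, driver.gen, merge.txt, utils.gen.

Initial pass — values computed on the first demand:
  utils.gen = mul(-5, -5) = 25
  cache.gen = absv(25) = 25
  check.gen = mul(25, 25) = 625
  driver.gen = min2(25, 625) = 25

Second demand — change propagation:
  utils.gen: re-runs because merge.txt -5->4; merge.txt -5->4; new result 16.
  cache.gen: re-runs because utils.gen 25->16; new result 16.
  check.gen: re-runs because cache.gen 25->16; utils.gen 25->16; new result 256.
  driver.gen: re-runs because cache.gen 25->16; check.gen 625->256; new result 16.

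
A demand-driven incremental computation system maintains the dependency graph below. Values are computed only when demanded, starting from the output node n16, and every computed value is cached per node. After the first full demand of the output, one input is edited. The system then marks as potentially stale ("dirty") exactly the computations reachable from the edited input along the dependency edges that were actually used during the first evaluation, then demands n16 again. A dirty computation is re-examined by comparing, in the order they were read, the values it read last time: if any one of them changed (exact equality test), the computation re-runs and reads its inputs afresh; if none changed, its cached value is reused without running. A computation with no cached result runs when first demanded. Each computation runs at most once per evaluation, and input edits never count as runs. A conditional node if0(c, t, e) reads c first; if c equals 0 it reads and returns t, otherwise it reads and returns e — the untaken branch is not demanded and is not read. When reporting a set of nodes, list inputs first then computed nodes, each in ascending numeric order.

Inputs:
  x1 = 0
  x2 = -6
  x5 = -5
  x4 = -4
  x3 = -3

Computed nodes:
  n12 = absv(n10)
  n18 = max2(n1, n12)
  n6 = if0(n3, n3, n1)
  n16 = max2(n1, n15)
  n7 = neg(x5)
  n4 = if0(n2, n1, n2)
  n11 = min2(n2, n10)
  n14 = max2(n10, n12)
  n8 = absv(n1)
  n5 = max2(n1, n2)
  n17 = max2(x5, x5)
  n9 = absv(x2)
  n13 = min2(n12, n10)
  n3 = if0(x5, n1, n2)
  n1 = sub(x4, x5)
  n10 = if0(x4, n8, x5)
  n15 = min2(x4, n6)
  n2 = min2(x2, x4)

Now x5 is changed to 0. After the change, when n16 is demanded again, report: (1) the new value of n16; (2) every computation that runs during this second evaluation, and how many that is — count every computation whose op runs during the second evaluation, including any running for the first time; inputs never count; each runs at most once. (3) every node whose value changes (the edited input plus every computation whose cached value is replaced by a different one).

First evaluation (everything demanded from the output):
  n1 = sub(-4, -5) = 1
  n2 = min2(-6, -4) = -6
  n3 = if0(x5=-5 -> else branch n2) = -6
  n6 = if0(n3=-6 -> else branch n1) = 1
  n15 = min2(-4, 1) = -4
  n16 = max2(1, -4) = 1

Propagation after the edit:
  n1: runs — x5 -5->0; result -4.
  n3: runs — x5 -5->0; result -4.
  n6: runs — n3 -6->-4; n1 1->-4; result -4.
  n15: runs — n6 1->-4; result -4 (same value as before).
  n16: runs — n1 1->-4; result -4.

New value of n16: -4.
Computations that run: n1, n3, n6, n15, n16 — 5 in total.
Values that change: x5, n1, n3, n6, n16.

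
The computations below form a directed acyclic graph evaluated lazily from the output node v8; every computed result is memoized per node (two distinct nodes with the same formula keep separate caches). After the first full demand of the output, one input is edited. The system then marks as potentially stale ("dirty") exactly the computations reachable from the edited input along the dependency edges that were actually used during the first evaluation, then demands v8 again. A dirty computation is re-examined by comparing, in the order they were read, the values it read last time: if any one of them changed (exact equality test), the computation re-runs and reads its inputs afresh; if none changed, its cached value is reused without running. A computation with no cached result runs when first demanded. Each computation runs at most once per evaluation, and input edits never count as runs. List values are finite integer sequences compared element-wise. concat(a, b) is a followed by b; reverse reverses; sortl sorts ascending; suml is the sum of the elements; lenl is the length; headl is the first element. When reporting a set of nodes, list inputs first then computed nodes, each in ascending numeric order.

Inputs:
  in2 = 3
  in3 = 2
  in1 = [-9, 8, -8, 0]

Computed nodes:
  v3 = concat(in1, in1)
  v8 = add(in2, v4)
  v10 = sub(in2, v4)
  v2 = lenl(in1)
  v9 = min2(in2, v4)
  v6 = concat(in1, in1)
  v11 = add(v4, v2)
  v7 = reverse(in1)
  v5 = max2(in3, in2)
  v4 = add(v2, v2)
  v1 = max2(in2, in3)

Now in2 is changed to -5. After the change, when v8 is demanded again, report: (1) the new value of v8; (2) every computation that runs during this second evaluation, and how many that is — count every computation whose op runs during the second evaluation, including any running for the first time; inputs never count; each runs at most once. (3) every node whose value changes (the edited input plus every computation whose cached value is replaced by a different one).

First demand of the output computes:
  v2 = lenl([-9, 8, -8, 0]) = 4
  v4 = add(4, 4) = 8
  v8 = add(3, 8) = 11

After the edit, cleaning proceeds:
  v8: a read changed (in2 3->-5) — executes, giving 3.

Demanding v8 again yields 3.
1 computations run: v8.
The nodes whose values change: in2, v8.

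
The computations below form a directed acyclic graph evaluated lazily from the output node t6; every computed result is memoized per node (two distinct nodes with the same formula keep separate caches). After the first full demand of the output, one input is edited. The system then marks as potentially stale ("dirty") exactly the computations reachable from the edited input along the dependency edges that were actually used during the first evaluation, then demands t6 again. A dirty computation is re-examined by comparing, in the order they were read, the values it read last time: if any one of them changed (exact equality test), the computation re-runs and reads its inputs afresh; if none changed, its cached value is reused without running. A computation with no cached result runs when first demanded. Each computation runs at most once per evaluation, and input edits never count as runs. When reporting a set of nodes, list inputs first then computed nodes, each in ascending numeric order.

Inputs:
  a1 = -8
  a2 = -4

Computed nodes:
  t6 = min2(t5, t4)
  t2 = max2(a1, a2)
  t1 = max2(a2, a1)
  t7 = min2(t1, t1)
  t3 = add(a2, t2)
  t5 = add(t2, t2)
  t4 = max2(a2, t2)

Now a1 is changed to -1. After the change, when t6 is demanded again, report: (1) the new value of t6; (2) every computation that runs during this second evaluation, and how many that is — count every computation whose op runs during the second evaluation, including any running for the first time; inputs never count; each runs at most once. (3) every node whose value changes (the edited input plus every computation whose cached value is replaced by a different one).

First demand of the output computes:
  t2 = max2(-8, -4) = -4
  t4 = max2(-4, -4) = -4
  t5 = add(-4, -4) = -8
  t6 = min2(-8, -4) = -8

After the edit, cleaning proceeds:
  t2: a read changed (a1 -8->-1) — executes, giving -1.
  t4: a read changed (t2 -4->-1) — executes, giving -1.
  t5: a read changed (t2 -4->-1; t2 -4->-1) — executes, giving -2.
  t6: a read changed (t5 -8->-2; t4 -4->-1) — executes, giving -2.

Demanding t6 again yields -2.
4 computations run: t2, t4, t5, t6.
The nodes whose values change: a1, t2, t4, t5, t6.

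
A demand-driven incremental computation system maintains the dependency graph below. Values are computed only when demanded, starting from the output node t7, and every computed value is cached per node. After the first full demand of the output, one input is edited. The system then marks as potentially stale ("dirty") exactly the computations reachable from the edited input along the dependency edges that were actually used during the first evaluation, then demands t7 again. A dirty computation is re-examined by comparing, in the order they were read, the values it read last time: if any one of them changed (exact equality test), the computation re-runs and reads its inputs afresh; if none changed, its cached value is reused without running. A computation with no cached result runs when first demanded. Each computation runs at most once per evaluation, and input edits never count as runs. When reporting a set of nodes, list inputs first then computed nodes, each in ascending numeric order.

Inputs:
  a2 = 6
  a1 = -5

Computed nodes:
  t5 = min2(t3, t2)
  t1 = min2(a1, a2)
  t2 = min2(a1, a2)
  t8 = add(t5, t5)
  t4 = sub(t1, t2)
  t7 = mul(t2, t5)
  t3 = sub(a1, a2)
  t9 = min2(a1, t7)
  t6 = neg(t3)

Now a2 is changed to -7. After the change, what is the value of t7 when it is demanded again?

New value of t7: 49.

First evaluation (everything demanded from the output):
  t2 = min2(-5, 6) = -5
  t3 = sub(-5, 6) = -11
  t5 = min2(-11, -5) = -11
  t7 = mul(-5, -11) = 55

Propagation after the edit:
  t2: runs — a2 6->-7; result -7.
  t3: runs — a2 6->-7; result 2.
  t5: runs — t3 -11->2; t2 -5->-7; result -7.
  t7: runs — t2 -5->-7; t5 -11->-7; result 49.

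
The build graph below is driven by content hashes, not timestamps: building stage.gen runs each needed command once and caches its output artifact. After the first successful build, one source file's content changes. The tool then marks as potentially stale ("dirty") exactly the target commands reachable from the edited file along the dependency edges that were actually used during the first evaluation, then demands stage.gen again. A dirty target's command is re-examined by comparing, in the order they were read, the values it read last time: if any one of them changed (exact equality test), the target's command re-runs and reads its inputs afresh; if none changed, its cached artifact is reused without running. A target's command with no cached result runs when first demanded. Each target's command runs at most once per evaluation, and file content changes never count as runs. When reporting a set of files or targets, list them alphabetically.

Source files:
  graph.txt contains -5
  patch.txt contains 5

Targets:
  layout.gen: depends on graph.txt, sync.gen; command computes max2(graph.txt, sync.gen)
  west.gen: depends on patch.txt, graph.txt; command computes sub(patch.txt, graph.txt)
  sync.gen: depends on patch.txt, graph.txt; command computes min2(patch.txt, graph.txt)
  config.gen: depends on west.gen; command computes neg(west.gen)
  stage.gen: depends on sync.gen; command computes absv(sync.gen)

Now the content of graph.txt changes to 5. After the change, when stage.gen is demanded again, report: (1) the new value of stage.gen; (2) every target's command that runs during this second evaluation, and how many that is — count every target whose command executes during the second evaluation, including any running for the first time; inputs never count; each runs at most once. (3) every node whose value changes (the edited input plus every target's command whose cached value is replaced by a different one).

Initial pass — values computed on the first demand:
  sync.gen = min2(5, -5) = -5
  stage.gen = absv(-5) = 5

Second demand — change propagation:
  sync.gen: re-runs because graph.txt -5->5; new result 5.
  stage.gen: re-runs because sync.gen -5->5; new result 5 (unchanged).

stage.gen now evaluates to 5.
Run set: stage.gen, sync.gen (2 run).
Changed values: graph.txt, sync.gen.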